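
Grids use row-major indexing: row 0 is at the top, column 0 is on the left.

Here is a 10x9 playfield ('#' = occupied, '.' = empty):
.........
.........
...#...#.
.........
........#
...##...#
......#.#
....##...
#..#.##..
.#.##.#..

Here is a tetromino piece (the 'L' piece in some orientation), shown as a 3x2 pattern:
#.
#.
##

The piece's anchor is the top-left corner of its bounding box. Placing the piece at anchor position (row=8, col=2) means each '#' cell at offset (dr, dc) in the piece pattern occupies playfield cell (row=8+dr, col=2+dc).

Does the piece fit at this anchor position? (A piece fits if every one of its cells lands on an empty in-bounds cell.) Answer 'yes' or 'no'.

Answer: no

Derivation:
Check each piece cell at anchor (8, 2):
  offset (0,0) -> (8,2): empty -> OK
  offset (1,0) -> (9,2): empty -> OK
  offset (2,0) -> (10,2): out of bounds -> FAIL
  offset (2,1) -> (10,3): out of bounds -> FAIL
All cells valid: no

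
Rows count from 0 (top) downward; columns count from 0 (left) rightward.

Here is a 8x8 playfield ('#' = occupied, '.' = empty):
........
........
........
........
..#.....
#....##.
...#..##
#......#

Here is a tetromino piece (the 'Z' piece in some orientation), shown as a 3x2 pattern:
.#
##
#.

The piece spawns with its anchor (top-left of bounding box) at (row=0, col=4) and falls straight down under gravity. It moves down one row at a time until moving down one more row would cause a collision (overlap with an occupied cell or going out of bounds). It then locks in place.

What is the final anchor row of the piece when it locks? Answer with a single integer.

Spawn at (row=0, col=4). Try each row:
  row 0: fits
  row 1: fits
  row 2: fits
  row 3: fits
  row 4: blocked -> lock at row 3

Answer: 3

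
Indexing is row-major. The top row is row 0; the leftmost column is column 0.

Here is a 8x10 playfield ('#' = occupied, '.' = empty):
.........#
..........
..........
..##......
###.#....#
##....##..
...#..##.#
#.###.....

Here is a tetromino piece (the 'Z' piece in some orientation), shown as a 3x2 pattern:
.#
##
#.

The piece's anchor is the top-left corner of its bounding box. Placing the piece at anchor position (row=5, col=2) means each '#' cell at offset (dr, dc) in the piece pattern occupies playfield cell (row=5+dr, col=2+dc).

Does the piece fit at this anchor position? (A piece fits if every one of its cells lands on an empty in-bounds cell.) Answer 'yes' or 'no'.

Answer: no

Derivation:
Check each piece cell at anchor (5, 2):
  offset (0,1) -> (5,3): empty -> OK
  offset (1,0) -> (6,2): empty -> OK
  offset (1,1) -> (6,3): occupied ('#') -> FAIL
  offset (2,0) -> (7,2): occupied ('#') -> FAIL
All cells valid: no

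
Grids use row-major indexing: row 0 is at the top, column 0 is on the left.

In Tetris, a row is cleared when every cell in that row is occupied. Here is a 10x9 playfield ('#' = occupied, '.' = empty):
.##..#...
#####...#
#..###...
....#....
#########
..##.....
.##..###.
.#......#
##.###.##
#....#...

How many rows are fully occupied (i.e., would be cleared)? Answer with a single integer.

Answer: 1

Derivation:
Check each row:
  row 0: 6 empty cells -> not full
  row 1: 3 empty cells -> not full
  row 2: 5 empty cells -> not full
  row 3: 8 empty cells -> not full
  row 4: 0 empty cells -> FULL (clear)
  row 5: 7 empty cells -> not full
  row 6: 4 empty cells -> not full
  row 7: 7 empty cells -> not full
  row 8: 2 empty cells -> not full
  row 9: 7 empty cells -> not full
Total rows cleared: 1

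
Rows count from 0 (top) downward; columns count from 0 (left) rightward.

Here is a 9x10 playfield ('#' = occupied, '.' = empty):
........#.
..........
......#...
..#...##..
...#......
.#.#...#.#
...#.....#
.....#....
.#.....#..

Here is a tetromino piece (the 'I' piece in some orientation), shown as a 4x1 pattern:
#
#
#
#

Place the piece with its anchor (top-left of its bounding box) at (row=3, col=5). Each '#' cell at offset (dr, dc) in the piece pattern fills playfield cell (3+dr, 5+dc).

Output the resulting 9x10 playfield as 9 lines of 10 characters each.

Answer: ........#.
..........
......#...
..#..###..
...#.#....
.#.#.#.#.#
...#.#...#
.....#....
.#.....#..

Derivation:
Fill (3+0,5+0) = (3,5)
Fill (3+1,5+0) = (4,5)
Fill (3+2,5+0) = (5,5)
Fill (3+3,5+0) = (6,5)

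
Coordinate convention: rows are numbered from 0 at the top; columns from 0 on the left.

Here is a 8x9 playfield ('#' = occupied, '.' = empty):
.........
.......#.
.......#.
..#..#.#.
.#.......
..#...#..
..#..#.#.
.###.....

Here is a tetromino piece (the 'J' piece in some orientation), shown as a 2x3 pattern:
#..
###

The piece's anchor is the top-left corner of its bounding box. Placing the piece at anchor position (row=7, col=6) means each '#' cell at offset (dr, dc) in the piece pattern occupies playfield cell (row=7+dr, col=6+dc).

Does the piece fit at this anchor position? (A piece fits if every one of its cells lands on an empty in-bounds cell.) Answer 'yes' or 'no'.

Check each piece cell at anchor (7, 6):
  offset (0,0) -> (7,6): empty -> OK
  offset (1,0) -> (8,6): out of bounds -> FAIL
  offset (1,1) -> (8,7): out of bounds -> FAIL
  offset (1,2) -> (8,8): out of bounds -> FAIL
All cells valid: no

Answer: no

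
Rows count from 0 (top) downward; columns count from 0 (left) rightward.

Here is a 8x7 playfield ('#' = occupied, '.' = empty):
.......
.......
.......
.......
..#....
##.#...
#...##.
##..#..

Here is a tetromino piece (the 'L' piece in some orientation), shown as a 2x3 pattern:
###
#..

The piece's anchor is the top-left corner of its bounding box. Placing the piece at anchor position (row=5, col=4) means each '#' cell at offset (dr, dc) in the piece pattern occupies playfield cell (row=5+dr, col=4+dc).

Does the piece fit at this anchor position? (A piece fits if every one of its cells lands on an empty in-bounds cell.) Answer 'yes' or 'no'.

Answer: no

Derivation:
Check each piece cell at anchor (5, 4):
  offset (0,0) -> (5,4): empty -> OK
  offset (0,1) -> (5,5): empty -> OK
  offset (0,2) -> (5,6): empty -> OK
  offset (1,0) -> (6,4): occupied ('#') -> FAIL
All cells valid: no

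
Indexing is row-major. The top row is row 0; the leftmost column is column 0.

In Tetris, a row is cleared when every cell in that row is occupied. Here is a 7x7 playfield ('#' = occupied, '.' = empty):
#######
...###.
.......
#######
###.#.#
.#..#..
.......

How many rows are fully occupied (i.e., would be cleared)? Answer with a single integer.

Check each row:
  row 0: 0 empty cells -> FULL (clear)
  row 1: 4 empty cells -> not full
  row 2: 7 empty cells -> not full
  row 3: 0 empty cells -> FULL (clear)
  row 4: 2 empty cells -> not full
  row 5: 5 empty cells -> not full
  row 6: 7 empty cells -> not full
Total rows cleared: 2

Answer: 2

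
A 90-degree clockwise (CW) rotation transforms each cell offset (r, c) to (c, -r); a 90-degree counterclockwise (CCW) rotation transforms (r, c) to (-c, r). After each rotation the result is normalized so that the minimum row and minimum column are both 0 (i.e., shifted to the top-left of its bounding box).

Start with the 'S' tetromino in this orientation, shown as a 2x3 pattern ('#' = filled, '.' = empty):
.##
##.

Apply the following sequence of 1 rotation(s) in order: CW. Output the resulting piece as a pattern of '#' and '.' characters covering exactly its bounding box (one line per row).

Answer: #.
##
.#

Derivation:
Start:
.##
##.
After rotation 1 (CW):
#.
##
.#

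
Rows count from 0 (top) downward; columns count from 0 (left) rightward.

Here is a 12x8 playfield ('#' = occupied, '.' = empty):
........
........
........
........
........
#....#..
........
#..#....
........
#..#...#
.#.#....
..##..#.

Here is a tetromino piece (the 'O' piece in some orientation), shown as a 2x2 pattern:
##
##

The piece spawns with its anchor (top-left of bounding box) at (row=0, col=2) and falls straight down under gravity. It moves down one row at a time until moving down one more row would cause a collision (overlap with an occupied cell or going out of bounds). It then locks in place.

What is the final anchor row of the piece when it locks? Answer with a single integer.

Spawn at (row=0, col=2). Try each row:
  row 0: fits
  row 1: fits
  row 2: fits
  row 3: fits
  row 4: fits
  row 5: fits
  row 6: blocked -> lock at row 5

Answer: 5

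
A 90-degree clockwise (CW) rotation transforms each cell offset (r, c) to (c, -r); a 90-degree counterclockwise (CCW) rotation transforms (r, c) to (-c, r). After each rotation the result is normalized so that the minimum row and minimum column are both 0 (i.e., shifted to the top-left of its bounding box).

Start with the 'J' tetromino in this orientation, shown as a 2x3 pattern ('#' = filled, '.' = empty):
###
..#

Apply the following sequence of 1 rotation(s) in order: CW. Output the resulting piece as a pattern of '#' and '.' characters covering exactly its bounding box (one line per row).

Start:
###
..#
After rotation 1 (CW):
.#
.#
##

Answer: .#
.#
##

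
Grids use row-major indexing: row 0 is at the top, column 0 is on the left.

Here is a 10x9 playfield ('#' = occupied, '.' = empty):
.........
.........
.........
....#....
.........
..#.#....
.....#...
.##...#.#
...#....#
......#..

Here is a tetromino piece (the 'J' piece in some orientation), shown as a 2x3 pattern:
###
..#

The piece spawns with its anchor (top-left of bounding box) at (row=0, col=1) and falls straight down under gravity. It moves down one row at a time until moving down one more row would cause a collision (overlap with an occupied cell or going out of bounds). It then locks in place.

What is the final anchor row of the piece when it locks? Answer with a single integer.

Answer: 4

Derivation:
Spawn at (row=0, col=1). Try each row:
  row 0: fits
  row 1: fits
  row 2: fits
  row 3: fits
  row 4: fits
  row 5: blocked -> lock at row 4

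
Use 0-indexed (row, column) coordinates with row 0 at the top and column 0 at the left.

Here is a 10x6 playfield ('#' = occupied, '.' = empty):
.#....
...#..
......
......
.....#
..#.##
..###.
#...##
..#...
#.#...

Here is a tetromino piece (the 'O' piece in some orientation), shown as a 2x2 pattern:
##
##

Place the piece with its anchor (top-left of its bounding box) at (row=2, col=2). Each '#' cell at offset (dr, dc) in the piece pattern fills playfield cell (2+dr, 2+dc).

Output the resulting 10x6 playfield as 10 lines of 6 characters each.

Fill (2+0,2+0) = (2,2)
Fill (2+0,2+1) = (2,3)
Fill (2+1,2+0) = (3,2)
Fill (2+1,2+1) = (3,3)

Answer: .#....
...#..
..##..
..##..
.....#
..#.##
..###.
#...##
..#...
#.#...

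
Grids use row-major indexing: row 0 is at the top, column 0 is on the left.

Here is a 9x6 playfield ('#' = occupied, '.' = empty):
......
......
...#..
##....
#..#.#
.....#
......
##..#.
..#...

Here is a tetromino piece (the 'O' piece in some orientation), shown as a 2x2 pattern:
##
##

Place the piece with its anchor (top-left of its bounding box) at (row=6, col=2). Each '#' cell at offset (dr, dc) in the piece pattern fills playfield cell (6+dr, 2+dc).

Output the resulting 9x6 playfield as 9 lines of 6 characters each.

Answer: ......
......
...#..
##....
#..#.#
.....#
..##..
#####.
..#...

Derivation:
Fill (6+0,2+0) = (6,2)
Fill (6+0,2+1) = (6,3)
Fill (6+1,2+0) = (7,2)
Fill (6+1,2+1) = (7,3)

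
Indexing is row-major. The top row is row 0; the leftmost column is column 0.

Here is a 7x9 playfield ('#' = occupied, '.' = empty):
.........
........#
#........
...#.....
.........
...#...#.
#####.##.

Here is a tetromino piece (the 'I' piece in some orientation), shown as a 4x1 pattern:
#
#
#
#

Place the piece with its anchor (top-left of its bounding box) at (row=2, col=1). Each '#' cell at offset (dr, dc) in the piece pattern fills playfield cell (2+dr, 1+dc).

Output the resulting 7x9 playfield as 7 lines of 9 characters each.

Answer: .........
........#
##.......
.#.#.....
.#.......
.#.#...#.
#####.##.

Derivation:
Fill (2+0,1+0) = (2,1)
Fill (2+1,1+0) = (3,1)
Fill (2+2,1+0) = (4,1)
Fill (2+3,1+0) = (5,1)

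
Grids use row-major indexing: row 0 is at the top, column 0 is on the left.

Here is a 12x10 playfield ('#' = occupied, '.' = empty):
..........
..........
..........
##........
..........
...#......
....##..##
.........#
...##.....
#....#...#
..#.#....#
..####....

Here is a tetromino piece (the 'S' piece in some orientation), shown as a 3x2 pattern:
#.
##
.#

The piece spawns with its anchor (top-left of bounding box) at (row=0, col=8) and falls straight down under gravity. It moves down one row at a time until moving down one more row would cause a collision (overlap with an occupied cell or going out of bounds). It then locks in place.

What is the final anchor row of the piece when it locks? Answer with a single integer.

Spawn at (row=0, col=8). Try each row:
  row 0: fits
  row 1: fits
  row 2: fits
  row 3: fits
  row 4: blocked -> lock at row 3

Answer: 3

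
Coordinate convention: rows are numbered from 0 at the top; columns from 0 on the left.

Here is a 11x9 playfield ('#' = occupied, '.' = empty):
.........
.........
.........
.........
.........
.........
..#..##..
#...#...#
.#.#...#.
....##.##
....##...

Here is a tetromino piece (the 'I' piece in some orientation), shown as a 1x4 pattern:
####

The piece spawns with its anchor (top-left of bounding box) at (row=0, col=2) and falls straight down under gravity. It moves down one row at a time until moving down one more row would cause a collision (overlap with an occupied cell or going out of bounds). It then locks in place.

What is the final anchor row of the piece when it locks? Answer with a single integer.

Answer: 5

Derivation:
Spawn at (row=0, col=2). Try each row:
  row 0: fits
  row 1: fits
  row 2: fits
  row 3: fits
  row 4: fits
  row 5: fits
  row 6: blocked -> lock at row 5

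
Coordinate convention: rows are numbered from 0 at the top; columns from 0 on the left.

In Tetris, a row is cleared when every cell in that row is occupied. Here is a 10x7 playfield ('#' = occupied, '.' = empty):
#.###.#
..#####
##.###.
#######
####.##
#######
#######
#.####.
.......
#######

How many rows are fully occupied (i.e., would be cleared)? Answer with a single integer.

Check each row:
  row 0: 2 empty cells -> not full
  row 1: 2 empty cells -> not full
  row 2: 2 empty cells -> not full
  row 3: 0 empty cells -> FULL (clear)
  row 4: 1 empty cell -> not full
  row 5: 0 empty cells -> FULL (clear)
  row 6: 0 empty cells -> FULL (clear)
  row 7: 2 empty cells -> not full
  row 8: 7 empty cells -> not full
  row 9: 0 empty cells -> FULL (clear)
Total rows cleared: 4

Answer: 4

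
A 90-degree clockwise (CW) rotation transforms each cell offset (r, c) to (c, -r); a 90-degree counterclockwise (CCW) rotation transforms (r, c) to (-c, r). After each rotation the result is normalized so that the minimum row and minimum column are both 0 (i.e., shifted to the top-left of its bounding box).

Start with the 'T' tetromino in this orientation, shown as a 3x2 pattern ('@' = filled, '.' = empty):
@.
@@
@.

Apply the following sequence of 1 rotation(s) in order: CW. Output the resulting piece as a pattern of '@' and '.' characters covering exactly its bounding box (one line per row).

Start:
@.
@@
@.
After rotation 1 (CW):
@@@
.@.

Answer: @@@
.@.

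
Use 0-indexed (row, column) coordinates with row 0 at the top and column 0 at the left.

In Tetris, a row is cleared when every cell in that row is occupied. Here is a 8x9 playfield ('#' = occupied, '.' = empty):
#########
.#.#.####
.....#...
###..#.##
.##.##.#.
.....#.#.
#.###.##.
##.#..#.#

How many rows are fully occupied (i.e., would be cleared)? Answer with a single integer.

Check each row:
  row 0: 0 empty cells -> FULL (clear)
  row 1: 3 empty cells -> not full
  row 2: 8 empty cells -> not full
  row 3: 3 empty cells -> not full
  row 4: 4 empty cells -> not full
  row 5: 7 empty cells -> not full
  row 6: 3 empty cells -> not full
  row 7: 4 empty cells -> not full
Total rows cleared: 1

Answer: 1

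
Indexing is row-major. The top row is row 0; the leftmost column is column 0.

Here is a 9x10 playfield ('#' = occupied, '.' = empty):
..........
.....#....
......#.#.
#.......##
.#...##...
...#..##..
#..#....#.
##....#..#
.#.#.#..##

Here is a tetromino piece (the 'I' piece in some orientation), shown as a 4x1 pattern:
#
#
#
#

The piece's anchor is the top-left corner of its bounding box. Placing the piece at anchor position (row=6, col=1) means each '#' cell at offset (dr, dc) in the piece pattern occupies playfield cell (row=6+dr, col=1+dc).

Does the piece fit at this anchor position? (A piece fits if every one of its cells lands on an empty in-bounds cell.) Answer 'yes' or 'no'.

Answer: no

Derivation:
Check each piece cell at anchor (6, 1):
  offset (0,0) -> (6,1): empty -> OK
  offset (1,0) -> (7,1): occupied ('#') -> FAIL
  offset (2,0) -> (8,1): occupied ('#') -> FAIL
  offset (3,0) -> (9,1): out of bounds -> FAIL
All cells valid: no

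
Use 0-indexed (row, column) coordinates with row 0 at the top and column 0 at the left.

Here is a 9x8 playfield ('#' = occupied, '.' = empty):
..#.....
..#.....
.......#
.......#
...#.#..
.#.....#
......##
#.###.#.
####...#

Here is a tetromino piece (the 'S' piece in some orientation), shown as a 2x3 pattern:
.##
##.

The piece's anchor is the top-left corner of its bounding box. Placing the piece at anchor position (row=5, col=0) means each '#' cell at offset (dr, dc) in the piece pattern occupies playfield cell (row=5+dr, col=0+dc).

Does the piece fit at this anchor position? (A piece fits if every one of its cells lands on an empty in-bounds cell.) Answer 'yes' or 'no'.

Check each piece cell at anchor (5, 0):
  offset (0,1) -> (5,1): occupied ('#') -> FAIL
  offset (0,2) -> (5,2): empty -> OK
  offset (1,0) -> (6,0): empty -> OK
  offset (1,1) -> (6,1): empty -> OK
All cells valid: no

Answer: no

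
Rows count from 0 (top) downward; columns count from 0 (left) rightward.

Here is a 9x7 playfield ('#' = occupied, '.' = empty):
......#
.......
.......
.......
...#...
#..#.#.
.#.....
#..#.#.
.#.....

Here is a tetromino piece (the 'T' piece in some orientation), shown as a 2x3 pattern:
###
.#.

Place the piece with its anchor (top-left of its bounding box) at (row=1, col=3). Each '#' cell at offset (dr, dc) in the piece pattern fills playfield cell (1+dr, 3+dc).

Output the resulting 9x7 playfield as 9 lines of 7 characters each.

Fill (1+0,3+0) = (1,3)
Fill (1+0,3+1) = (1,4)
Fill (1+0,3+2) = (1,5)
Fill (1+1,3+1) = (2,4)

Answer: ......#
...###.
....#..
.......
...#...
#..#.#.
.#.....
#..#.#.
.#.....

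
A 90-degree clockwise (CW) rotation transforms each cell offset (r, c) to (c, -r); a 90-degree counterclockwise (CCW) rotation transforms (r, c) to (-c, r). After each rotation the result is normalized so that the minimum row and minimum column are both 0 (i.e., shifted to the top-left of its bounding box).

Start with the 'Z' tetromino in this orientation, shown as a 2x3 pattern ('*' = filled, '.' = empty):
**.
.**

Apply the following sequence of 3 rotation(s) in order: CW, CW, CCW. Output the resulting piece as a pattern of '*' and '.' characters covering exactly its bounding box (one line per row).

Answer: .*
**
*.

Derivation:
Start:
**.
.**
After rotation 1 (CW):
.*
**
*.
After rotation 2 (CW):
**.
.**
After rotation 3 (CCW):
.*
**
*.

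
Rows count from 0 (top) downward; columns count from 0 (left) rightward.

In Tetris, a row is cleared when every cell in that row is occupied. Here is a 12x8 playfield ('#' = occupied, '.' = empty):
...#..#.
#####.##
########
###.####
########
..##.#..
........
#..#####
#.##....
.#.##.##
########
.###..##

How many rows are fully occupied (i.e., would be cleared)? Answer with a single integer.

Answer: 3

Derivation:
Check each row:
  row 0: 6 empty cells -> not full
  row 1: 1 empty cell -> not full
  row 2: 0 empty cells -> FULL (clear)
  row 3: 1 empty cell -> not full
  row 4: 0 empty cells -> FULL (clear)
  row 5: 5 empty cells -> not full
  row 6: 8 empty cells -> not full
  row 7: 2 empty cells -> not full
  row 8: 5 empty cells -> not full
  row 9: 3 empty cells -> not full
  row 10: 0 empty cells -> FULL (clear)
  row 11: 3 empty cells -> not full
Total rows cleared: 3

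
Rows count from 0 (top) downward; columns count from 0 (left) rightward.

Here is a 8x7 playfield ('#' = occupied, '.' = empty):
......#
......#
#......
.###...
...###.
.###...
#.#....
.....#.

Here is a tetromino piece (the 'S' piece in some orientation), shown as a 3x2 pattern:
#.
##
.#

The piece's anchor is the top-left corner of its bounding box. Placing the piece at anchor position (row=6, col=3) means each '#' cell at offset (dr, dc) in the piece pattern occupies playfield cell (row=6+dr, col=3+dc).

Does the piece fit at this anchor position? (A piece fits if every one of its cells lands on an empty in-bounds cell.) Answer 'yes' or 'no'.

Check each piece cell at anchor (6, 3):
  offset (0,0) -> (6,3): empty -> OK
  offset (1,0) -> (7,3): empty -> OK
  offset (1,1) -> (7,4): empty -> OK
  offset (2,1) -> (8,4): out of bounds -> FAIL
All cells valid: no

Answer: no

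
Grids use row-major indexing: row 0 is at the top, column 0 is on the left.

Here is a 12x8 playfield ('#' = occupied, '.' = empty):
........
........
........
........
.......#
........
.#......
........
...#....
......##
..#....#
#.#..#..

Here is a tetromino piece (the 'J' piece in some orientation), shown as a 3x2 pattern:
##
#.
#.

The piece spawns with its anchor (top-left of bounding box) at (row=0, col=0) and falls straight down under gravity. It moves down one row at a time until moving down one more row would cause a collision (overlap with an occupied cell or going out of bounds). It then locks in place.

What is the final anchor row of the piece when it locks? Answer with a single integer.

Answer: 5

Derivation:
Spawn at (row=0, col=0). Try each row:
  row 0: fits
  row 1: fits
  row 2: fits
  row 3: fits
  row 4: fits
  row 5: fits
  row 6: blocked -> lock at row 5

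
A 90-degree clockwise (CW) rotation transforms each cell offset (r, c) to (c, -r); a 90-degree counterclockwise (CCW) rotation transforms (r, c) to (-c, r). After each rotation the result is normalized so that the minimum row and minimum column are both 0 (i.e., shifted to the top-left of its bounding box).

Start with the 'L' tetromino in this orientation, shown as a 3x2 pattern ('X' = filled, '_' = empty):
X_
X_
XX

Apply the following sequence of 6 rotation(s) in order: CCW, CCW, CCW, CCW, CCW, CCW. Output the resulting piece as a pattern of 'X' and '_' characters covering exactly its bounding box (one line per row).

Start:
X_
X_
XX
After rotation 1 (CCW):
__X
XXX
After rotation 2 (CCW):
XX
_X
_X
After rotation 3 (CCW):
XXX
X__
After rotation 4 (CCW):
X_
X_
XX
After rotation 5 (CCW):
__X
XXX
After rotation 6 (CCW):
XX
_X
_X

Answer: XX
_X
_X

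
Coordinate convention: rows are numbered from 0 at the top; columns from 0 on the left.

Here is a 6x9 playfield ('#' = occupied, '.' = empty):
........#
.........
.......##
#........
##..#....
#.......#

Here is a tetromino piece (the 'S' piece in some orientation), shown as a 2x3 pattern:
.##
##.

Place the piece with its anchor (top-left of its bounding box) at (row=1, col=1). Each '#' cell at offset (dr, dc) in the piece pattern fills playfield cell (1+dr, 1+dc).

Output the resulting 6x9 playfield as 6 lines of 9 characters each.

Fill (1+0,1+1) = (1,2)
Fill (1+0,1+2) = (1,3)
Fill (1+1,1+0) = (2,1)
Fill (1+1,1+1) = (2,2)

Answer: ........#
..##.....
.##....##
#........
##..#....
#.......#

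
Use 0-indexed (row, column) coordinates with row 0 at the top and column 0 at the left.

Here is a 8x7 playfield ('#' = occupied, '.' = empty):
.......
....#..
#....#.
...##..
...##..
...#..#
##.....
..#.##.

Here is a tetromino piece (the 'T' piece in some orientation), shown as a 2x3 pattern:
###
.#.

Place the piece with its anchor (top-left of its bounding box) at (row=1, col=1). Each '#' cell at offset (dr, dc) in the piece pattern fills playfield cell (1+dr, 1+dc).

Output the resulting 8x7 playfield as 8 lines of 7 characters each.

Answer: .......
.####..
#.#..#.
...##..
...##..
...#..#
##.....
..#.##.

Derivation:
Fill (1+0,1+0) = (1,1)
Fill (1+0,1+1) = (1,2)
Fill (1+0,1+2) = (1,3)
Fill (1+1,1+1) = (2,2)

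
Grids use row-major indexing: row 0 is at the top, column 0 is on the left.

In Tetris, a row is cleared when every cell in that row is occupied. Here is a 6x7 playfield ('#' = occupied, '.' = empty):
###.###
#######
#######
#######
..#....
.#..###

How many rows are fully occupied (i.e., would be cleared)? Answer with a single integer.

Answer: 3

Derivation:
Check each row:
  row 0: 1 empty cell -> not full
  row 1: 0 empty cells -> FULL (clear)
  row 2: 0 empty cells -> FULL (clear)
  row 3: 0 empty cells -> FULL (clear)
  row 4: 6 empty cells -> not full
  row 5: 3 empty cells -> not full
Total rows cleared: 3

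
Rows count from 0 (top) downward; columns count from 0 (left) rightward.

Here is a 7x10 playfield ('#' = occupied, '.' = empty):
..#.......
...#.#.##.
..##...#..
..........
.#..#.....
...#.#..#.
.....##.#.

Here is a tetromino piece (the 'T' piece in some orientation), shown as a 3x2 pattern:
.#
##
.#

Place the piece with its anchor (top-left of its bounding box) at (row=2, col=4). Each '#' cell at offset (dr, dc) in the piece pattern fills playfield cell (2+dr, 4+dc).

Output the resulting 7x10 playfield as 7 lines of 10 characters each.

Answer: ..#.......
...#.#.##.
..##.#.#..
....##....
.#..##....
...#.#..#.
.....##.#.

Derivation:
Fill (2+0,4+1) = (2,5)
Fill (2+1,4+0) = (3,4)
Fill (2+1,4+1) = (3,5)
Fill (2+2,4+1) = (4,5)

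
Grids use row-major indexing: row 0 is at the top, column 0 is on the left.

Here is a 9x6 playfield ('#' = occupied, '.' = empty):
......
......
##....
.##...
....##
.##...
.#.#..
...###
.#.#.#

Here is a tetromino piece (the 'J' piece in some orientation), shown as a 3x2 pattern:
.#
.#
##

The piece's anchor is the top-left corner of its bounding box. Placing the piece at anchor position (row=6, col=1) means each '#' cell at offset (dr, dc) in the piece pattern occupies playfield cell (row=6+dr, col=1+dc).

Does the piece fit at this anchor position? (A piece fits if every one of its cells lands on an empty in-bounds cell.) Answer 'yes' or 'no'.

Answer: no

Derivation:
Check each piece cell at anchor (6, 1):
  offset (0,1) -> (6,2): empty -> OK
  offset (1,1) -> (7,2): empty -> OK
  offset (2,0) -> (8,1): occupied ('#') -> FAIL
  offset (2,1) -> (8,2): empty -> OK
All cells valid: no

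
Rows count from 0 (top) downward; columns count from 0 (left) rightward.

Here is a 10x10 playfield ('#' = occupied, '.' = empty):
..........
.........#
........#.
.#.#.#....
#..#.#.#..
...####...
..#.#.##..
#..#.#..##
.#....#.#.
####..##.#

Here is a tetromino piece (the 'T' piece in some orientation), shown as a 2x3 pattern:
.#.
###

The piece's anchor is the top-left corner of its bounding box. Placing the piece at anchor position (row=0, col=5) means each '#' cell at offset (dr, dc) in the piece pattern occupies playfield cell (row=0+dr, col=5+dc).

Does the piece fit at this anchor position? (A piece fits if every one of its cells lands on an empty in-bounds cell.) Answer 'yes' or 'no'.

Check each piece cell at anchor (0, 5):
  offset (0,1) -> (0,6): empty -> OK
  offset (1,0) -> (1,5): empty -> OK
  offset (1,1) -> (1,6): empty -> OK
  offset (1,2) -> (1,7): empty -> OK
All cells valid: yes

Answer: yes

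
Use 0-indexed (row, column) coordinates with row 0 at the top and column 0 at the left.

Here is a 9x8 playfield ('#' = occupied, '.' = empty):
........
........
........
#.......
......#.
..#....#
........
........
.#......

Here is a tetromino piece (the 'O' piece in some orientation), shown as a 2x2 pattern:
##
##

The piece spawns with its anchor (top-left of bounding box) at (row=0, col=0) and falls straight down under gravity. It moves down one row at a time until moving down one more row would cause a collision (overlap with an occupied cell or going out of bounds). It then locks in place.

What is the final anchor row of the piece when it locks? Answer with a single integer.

Spawn at (row=0, col=0). Try each row:
  row 0: fits
  row 1: fits
  row 2: blocked -> lock at row 1

Answer: 1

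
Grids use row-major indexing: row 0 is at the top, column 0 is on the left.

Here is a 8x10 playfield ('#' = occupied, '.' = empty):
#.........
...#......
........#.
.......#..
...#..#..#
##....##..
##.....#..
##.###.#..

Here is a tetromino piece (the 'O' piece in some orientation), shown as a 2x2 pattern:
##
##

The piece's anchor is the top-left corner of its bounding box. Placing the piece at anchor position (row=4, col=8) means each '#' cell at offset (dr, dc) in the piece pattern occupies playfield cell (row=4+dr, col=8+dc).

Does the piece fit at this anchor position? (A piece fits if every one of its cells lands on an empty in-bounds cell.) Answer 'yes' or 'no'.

Check each piece cell at anchor (4, 8):
  offset (0,0) -> (4,8): empty -> OK
  offset (0,1) -> (4,9): occupied ('#') -> FAIL
  offset (1,0) -> (5,8): empty -> OK
  offset (1,1) -> (5,9): empty -> OK
All cells valid: no

Answer: no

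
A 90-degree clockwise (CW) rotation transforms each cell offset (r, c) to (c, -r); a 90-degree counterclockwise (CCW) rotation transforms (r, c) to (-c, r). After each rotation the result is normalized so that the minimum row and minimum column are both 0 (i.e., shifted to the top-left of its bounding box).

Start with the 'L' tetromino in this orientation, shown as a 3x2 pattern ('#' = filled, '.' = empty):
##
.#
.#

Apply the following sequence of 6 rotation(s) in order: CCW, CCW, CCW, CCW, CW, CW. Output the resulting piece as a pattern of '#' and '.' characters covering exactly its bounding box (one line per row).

Start:
##
.#
.#
After rotation 1 (CCW):
###
#..
After rotation 2 (CCW):
#.
#.
##
After rotation 3 (CCW):
..#
###
After rotation 4 (CCW):
##
.#
.#
After rotation 5 (CW):
..#
###
After rotation 6 (CW):
#.
#.
##

Answer: #.
#.
##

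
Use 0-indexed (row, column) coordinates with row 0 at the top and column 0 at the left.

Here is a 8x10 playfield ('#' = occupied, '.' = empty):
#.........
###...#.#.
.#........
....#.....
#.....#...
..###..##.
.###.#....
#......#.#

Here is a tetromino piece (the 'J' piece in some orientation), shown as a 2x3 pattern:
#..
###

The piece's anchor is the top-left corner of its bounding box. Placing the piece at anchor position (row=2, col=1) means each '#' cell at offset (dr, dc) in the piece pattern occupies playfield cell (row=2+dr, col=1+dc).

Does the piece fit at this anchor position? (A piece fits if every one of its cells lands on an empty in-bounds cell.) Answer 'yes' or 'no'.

Check each piece cell at anchor (2, 1):
  offset (0,0) -> (2,1): occupied ('#') -> FAIL
  offset (1,0) -> (3,1): empty -> OK
  offset (1,1) -> (3,2): empty -> OK
  offset (1,2) -> (3,3): empty -> OK
All cells valid: no

Answer: no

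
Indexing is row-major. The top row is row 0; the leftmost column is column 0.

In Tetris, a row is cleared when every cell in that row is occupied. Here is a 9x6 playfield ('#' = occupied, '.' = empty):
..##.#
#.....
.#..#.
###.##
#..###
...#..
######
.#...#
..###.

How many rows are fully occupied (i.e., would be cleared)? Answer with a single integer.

Check each row:
  row 0: 3 empty cells -> not full
  row 1: 5 empty cells -> not full
  row 2: 4 empty cells -> not full
  row 3: 1 empty cell -> not full
  row 4: 2 empty cells -> not full
  row 5: 5 empty cells -> not full
  row 6: 0 empty cells -> FULL (clear)
  row 7: 4 empty cells -> not full
  row 8: 3 empty cells -> not full
Total rows cleared: 1

Answer: 1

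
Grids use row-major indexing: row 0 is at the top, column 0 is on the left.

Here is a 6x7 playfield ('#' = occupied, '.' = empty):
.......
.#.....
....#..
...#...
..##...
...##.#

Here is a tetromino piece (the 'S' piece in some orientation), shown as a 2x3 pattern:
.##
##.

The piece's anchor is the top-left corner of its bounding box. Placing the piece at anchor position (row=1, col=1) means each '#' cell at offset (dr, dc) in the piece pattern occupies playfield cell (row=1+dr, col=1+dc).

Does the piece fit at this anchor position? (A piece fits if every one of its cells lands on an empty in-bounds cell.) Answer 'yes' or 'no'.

Answer: yes

Derivation:
Check each piece cell at anchor (1, 1):
  offset (0,1) -> (1,2): empty -> OK
  offset (0,2) -> (1,3): empty -> OK
  offset (1,0) -> (2,1): empty -> OK
  offset (1,1) -> (2,2): empty -> OK
All cells valid: yes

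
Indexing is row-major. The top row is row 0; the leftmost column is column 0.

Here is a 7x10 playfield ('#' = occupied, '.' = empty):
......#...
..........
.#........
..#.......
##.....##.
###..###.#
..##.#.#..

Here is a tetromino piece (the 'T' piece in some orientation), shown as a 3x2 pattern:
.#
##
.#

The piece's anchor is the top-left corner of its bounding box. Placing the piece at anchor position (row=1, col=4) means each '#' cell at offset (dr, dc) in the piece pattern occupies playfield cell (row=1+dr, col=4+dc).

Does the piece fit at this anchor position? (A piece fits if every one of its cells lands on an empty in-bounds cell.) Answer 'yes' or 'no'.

Answer: yes

Derivation:
Check each piece cell at anchor (1, 4):
  offset (0,1) -> (1,5): empty -> OK
  offset (1,0) -> (2,4): empty -> OK
  offset (1,1) -> (2,5): empty -> OK
  offset (2,1) -> (3,5): empty -> OK
All cells valid: yes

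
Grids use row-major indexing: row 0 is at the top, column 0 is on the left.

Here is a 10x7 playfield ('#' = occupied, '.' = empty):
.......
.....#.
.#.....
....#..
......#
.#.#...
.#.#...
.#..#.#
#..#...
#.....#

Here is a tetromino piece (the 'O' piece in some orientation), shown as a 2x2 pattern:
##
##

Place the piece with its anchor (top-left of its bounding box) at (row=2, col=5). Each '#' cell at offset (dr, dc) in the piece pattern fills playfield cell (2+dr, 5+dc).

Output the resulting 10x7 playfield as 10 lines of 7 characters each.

Fill (2+0,5+0) = (2,5)
Fill (2+0,5+1) = (2,6)
Fill (2+1,5+0) = (3,5)
Fill (2+1,5+1) = (3,6)

Answer: .......
.....#.
.#...##
....###
......#
.#.#...
.#.#...
.#..#.#
#..#...
#.....#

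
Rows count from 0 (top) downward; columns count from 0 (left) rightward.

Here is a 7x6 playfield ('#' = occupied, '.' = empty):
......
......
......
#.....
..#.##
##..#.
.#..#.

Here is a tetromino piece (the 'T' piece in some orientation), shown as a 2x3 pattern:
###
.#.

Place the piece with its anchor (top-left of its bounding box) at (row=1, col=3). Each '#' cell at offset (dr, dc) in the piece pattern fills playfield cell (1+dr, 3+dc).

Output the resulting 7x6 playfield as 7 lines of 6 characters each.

Answer: ......
...###
....#.
#.....
..#.##
##..#.
.#..#.

Derivation:
Fill (1+0,3+0) = (1,3)
Fill (1+0,3+1) = (1,4)
Fill (1+0,3+2) = (1,5)
Fill (1+1,3+1) = (2,4)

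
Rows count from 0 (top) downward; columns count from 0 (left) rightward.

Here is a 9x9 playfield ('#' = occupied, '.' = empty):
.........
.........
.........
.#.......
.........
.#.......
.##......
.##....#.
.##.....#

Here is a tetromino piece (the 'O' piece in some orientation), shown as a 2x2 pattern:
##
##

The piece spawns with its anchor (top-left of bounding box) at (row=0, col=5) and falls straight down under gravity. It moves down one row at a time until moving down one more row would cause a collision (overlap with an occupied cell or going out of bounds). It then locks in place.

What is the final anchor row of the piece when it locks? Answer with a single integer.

Spawn at (row=0, col=5). Try each row:
  row 0: fits
  row 1: fits
  row 2: fits
  row 3: fits
  row 4: fits
  row 5: fits
  row 6: fits
  row 7: fits
  row 8: blocked -> lock at row 7

Answer: 7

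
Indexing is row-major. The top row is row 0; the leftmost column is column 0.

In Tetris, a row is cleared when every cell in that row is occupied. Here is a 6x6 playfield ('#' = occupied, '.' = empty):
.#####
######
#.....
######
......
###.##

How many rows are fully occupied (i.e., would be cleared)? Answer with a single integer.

Answer: 2

Derivation:
Check each row:
  row 0: 1 empty cell -> not full
  row 1: 0 empty cells -> FULL (clear)
  row 2: 5 empty cells -> not full
  row 3: 0 empty cells -> FULL (clear)
  row 4: 6 empty cells -> not full
  row 5: 1 empty cell -> not full
Total rows cleared: 2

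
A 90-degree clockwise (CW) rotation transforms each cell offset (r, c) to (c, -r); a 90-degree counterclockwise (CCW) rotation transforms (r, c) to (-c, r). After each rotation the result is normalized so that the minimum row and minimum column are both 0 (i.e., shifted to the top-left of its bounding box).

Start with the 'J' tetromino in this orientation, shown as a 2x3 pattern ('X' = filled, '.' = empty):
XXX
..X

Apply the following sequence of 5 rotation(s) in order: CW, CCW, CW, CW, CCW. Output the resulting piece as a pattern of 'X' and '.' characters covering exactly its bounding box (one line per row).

Answer: .X
.X
XX

Derivation:
Start:
XXX
..X
After rotation 1 (CW):
.X
.X
XX
After rotation 2 (CCW):
XXX
..X
After rotation 3 (CW):
.X
.X
XX
After rotation 4 (CW):
X..
XXX
After rotation 5 (CCW):
.X
.X
XX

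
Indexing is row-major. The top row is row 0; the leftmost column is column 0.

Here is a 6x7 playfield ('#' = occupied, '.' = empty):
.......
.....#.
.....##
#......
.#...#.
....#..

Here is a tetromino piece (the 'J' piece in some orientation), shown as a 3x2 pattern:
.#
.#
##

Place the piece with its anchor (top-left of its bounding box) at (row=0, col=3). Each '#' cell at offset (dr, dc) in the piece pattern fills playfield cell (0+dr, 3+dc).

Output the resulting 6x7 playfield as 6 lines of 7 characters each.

Answer: ....#..
....##.
...####
#......
.#...#.
....#..

Derivation:
Fill (0+0,3+1) = (0,4)
Fill (0+1,3+1) = (1,4)
Fill (0+2,3+0) = (2,3)
Fill (0+2,3+1) = (2,4)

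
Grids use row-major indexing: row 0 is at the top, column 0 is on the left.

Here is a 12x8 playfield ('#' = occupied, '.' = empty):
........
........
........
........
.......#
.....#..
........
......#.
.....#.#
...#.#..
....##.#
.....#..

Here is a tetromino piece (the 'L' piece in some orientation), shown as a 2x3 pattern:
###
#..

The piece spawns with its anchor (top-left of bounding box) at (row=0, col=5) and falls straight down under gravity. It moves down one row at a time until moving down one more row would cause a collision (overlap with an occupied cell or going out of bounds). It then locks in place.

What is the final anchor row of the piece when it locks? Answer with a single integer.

Answer: 3

Derivation:
Spawn at (row=0, col=5). Try each row:
  row 0: fits
  row 1: fits
  row 2: fits
  row 3: fits
  row 4: blocked -> lock at row 3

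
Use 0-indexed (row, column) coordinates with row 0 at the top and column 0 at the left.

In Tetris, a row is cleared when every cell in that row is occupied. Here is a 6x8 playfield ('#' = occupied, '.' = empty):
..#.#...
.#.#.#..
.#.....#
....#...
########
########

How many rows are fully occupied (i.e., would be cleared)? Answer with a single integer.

Check each row:
  row 0: 6 empty cells -> not full
  row 1: 5 empty cells -> not full
  row 2: 6 empty cells -> not full
  row 3: 7 empty cells -> not full
  row 4: 0 empty cells -> FULL (clear)
  row 5: 0 empty cells -> FULL (clear)
Total rows cleared: 2

Answer: 2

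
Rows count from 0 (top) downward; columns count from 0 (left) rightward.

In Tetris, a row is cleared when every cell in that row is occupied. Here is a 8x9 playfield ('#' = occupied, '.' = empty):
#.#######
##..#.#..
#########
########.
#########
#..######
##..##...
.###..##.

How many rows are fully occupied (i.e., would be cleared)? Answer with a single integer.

Answer: 2

Derivation:
Check each row:
  row 0: 1 empty cell -> not full
  row 1: 5 empty cells -> not full
  row 2: 0 empty cells -> FULL (clear)
  row 3: 1 empty cell -> not full
  row 4: 0 empty cells -> FULL (clear)
  row 5: 2 empty cells -> not full
  row 6: 5 empty cells -> not full
  row 7: 4 empty cells -> not full
Total rows cleared: 2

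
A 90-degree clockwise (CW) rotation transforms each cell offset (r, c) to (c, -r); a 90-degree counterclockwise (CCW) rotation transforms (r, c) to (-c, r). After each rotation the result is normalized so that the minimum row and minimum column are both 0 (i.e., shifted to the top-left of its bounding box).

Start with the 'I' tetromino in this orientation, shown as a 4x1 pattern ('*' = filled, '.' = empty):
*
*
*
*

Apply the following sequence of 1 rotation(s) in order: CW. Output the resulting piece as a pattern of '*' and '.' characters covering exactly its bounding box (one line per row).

Start:
*
*
*
*
After rotation 1 (CW):
****

Answer: ****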